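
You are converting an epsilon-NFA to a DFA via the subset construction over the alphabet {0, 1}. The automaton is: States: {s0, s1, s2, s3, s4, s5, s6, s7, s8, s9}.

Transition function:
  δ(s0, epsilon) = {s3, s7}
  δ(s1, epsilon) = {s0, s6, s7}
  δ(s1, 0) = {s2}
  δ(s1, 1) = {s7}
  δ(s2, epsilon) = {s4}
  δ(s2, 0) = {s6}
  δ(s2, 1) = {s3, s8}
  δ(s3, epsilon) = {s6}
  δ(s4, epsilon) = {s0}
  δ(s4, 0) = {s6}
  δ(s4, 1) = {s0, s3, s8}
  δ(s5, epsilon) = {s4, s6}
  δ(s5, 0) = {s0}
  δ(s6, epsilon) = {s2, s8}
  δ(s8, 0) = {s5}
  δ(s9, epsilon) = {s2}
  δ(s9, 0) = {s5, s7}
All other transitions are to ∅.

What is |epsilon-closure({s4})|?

Start with {s4}.
From s4 via epsilon: add s0.
From s0 via epsilon: add s3, s7.
From s3 via epsilon: add s6.
From s6 via epsilon: add s2, s8.
epsilon-closure = {s0, s2, s3, s4, s6, s7, s8}, which has 7 states.

7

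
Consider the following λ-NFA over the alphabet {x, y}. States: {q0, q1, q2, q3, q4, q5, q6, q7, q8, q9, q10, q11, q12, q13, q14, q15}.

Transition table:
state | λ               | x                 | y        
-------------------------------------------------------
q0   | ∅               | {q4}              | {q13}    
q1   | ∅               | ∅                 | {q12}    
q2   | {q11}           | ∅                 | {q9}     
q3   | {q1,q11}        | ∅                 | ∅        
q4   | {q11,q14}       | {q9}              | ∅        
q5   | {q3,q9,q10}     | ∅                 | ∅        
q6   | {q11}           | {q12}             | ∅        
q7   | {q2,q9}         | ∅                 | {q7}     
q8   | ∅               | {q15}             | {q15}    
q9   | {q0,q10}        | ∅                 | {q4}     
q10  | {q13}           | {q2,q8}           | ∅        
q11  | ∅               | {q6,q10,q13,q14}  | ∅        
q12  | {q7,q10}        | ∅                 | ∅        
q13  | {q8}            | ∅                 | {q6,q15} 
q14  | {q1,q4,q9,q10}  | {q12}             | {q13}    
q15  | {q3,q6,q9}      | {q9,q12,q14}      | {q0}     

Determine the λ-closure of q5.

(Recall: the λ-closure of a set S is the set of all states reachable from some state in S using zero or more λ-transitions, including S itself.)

Start with {q5}.
From q5 via λ: add q3, q9, q10.
From q3 via λ: add q1, q11.
From q9 via λ: add q0.
From q10 via λ: add q13.
From q13 via λ: add q8.
No new states can be added; the closed set is {q0, q1, q3, q5, q8, q9, q10, q11, q13}.

{q0, q1, q3, q5, q8, q9, q10, q11, q13}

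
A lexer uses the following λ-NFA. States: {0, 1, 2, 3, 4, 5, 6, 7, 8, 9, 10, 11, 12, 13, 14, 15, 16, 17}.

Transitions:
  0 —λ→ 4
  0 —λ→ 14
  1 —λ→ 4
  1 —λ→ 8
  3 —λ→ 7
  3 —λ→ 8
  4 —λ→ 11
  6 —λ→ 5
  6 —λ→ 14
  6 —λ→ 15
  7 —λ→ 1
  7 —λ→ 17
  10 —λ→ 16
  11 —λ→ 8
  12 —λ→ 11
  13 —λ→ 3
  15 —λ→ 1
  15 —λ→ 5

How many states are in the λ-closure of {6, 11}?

8

Start with {6, 11}.
From 6 via λ: add 5, 14, 15.
From 11 via λ: add 8.
From 15 via λ: add 1.
From 1 via λ: add 4.
λ-closure = {1, 4, 5, 6, 8, 11, 14, 15}, which has 8 states.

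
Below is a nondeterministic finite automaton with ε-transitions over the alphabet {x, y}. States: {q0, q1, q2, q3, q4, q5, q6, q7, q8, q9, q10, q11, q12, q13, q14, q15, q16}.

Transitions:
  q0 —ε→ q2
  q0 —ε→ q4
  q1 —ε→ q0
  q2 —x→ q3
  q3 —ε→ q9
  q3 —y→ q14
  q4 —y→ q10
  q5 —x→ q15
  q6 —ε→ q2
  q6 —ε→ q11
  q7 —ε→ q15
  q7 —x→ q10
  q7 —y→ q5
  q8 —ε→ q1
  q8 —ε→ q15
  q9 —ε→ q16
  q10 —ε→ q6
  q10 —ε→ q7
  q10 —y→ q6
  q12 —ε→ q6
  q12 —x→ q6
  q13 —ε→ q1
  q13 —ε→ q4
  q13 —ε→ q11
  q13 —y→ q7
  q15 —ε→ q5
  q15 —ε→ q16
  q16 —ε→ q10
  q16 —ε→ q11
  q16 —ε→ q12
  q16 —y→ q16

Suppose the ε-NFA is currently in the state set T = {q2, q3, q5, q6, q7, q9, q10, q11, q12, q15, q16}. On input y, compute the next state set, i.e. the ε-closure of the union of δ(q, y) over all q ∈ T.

q3 on y → {q14}.
q7 on y → {q5}.
q10 on y → {q6}.
q16 on y → {q16}.
No y-transition from q2, q5, q6, q9, q11, q12, q15.
Union after reading y: {q5, q6, q14, q16}.
Now take the ε-closure:
From q6 via ε: add q2, q11.
From q16 via ε: add q10, q12.
From q10 via ε: add q7.
From q7 via ε: add q15.
No new states can be added; the closed set is {q2, q5, q6, q7, q10, q11, q12, q14, q15, q16}.

{q2, q5, q6, q7, q10, q11, q12, q14, q15, q16}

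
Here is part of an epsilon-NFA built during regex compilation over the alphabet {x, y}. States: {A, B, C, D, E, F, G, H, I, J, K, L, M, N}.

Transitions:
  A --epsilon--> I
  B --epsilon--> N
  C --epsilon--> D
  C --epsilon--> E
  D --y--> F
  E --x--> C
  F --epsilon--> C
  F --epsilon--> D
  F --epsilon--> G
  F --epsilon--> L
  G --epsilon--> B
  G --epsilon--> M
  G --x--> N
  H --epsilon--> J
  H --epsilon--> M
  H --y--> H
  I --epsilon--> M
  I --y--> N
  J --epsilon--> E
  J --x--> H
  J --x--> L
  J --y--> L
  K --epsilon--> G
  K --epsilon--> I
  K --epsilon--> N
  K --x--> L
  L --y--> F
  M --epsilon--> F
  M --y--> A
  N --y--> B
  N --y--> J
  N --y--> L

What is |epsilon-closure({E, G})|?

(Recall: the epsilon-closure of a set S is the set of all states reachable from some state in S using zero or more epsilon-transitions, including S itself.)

Start with {E, G}.
From G via epsilon: add B, M.
From B via epsilon: add N.
From M via epsilon: add F.
From F via epsilon: add C, D, L.
epsilon-closure = {B, C, D, E, F, G, L, M, N}, which has 9 states.

9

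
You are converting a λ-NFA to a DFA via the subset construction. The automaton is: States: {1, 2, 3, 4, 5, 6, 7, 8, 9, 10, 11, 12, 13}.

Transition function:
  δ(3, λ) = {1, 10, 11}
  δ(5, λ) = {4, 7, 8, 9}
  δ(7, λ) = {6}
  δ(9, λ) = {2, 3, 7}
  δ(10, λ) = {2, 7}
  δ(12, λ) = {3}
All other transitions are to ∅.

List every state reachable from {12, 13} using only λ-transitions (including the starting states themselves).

Start with {12, 13}.
From 12 via λ: add 3.
From 3 via λ: add 1, 10, 11.
From 10 via λ: add 2, 7.
From 7 via λ: add 6.
No new states can be added; the closed set is {1, 2, 3, 6, 7, 10, 11, 12, 13}.

{1, 2, 3, 6, 7, 10, 11, 12, 13}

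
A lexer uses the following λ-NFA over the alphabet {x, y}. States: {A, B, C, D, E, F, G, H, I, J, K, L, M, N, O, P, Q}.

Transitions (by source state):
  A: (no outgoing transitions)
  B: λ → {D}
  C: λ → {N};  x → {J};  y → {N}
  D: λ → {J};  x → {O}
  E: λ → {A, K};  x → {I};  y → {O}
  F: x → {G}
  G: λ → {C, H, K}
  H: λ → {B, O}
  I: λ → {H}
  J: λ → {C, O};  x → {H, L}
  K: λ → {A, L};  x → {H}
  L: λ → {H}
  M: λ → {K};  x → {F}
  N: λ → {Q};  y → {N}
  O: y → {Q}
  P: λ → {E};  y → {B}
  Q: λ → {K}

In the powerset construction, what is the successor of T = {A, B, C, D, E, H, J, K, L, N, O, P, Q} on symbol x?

{A, B, C, D, H, I, J, K, L, N, O, Q}

C on x → {J}.
D on x → {O}.
E on x → {I}.
J on x → {H, L}.
K on x → {H}.
No x-transition from A, B, H, L, N, O, P, Q.
Union after reading x: {H, I, J, L, O}.
Now take the λ-closure:
From H via λ: add B.
From J via λ: add C.
From B via λ: add D.
From C via λ: add N.
From N via λ: add Q.
From Q via λ: add K.
From K via λ: add A.
No new states can be added; the closed set is {A, B, C, D, H, I, J, K, L, N, O, Q}.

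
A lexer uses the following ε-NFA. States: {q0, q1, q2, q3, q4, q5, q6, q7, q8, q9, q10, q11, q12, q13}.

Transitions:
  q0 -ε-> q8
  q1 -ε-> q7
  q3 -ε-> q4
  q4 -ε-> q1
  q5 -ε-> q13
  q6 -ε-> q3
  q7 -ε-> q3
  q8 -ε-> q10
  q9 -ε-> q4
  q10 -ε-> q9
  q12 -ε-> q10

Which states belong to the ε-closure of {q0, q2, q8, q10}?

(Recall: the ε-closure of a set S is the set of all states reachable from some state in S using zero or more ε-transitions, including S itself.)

{q0, q1, q2, q3, q4, q7, q8, q9, q10}

Start with {q0, q2, q8, q10}.
From q10 via ε: add q9.
From q9 via ε: add q4.
From q4 via ε: add q1.
From q1 via ε: add q7.
From q7 via ε: add q3.
No new states can be added; the closed set is {q0, q1, q2, q3, q4, q7, q8, q9, q10}.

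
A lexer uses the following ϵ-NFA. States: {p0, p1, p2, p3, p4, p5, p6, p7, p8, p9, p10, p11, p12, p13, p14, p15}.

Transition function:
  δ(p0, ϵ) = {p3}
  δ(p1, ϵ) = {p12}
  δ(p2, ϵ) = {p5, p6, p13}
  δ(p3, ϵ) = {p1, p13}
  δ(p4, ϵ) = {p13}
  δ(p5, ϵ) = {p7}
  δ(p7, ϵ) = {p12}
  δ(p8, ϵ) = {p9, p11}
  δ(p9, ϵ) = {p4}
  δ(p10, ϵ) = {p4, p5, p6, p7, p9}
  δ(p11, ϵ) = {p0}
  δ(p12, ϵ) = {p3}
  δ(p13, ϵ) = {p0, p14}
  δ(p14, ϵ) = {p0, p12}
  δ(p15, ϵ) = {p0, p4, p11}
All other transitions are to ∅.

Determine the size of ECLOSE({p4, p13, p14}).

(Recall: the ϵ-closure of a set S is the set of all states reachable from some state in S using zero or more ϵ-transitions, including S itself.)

Start with {p4, p13, p14}.
From p13 via ϵ: add p0.
From p14 via ϵ: add p12.
From p0 via ϵ: add p3.
From p3 via ϵ: add p1.
ϵ-closure = {p0, p1, p3, p4, p12, p13, p14}, which has 7 states.

7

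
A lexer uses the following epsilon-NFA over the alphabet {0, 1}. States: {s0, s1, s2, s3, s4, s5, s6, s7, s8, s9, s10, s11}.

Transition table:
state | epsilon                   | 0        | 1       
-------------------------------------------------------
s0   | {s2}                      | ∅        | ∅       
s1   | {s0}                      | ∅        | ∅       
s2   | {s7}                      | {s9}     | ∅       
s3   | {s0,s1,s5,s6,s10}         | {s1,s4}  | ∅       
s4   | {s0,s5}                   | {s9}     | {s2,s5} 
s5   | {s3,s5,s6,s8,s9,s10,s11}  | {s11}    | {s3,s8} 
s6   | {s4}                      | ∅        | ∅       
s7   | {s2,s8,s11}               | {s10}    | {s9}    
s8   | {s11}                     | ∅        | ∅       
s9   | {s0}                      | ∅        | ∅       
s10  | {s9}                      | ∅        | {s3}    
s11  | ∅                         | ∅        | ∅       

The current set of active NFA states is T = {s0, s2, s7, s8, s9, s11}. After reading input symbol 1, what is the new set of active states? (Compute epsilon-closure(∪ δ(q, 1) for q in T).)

{s0, s2, s7, s8, s9, s11}

s7 on 1 → {s9}.
No 1-transition from s0, s2, s8, s9, s11.
Union after reading 1: {s9}.
Now take the epsilon-closure:
From s9 via epsilon: add s0.
From s0 via epsilon: add s2.
From s2 via epsilon: add s7.
From s7 via epsilon: add s8, s11.
No new states can be added; the closed set is {s0, s2, s7, s8, s9, s11}.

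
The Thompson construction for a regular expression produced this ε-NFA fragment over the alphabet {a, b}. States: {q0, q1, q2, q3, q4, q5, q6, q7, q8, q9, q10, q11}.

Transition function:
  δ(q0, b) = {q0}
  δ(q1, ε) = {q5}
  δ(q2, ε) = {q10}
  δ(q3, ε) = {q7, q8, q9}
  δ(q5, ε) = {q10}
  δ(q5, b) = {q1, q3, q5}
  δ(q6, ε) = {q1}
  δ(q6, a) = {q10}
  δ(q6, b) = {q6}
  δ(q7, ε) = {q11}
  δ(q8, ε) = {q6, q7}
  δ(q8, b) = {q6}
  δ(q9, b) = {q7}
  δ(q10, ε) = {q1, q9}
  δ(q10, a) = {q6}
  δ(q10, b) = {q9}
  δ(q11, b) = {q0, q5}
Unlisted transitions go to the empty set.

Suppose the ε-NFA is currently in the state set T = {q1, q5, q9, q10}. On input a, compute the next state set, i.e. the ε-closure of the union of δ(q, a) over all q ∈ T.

q10 on a → {q6}.
No a-transition from q1, q5, q9.
Union after reading a: {q6}.
Now take the ε-closure:
From q6 via ε: add q1.
From q1 via ε: add q5.
From q5 via ε: add q10.
From q10 via ε: add q9.
No new states can be added; the closed set is {q1, q5, q6, q9, q10}.

{q1, q5, q6, q9, q10}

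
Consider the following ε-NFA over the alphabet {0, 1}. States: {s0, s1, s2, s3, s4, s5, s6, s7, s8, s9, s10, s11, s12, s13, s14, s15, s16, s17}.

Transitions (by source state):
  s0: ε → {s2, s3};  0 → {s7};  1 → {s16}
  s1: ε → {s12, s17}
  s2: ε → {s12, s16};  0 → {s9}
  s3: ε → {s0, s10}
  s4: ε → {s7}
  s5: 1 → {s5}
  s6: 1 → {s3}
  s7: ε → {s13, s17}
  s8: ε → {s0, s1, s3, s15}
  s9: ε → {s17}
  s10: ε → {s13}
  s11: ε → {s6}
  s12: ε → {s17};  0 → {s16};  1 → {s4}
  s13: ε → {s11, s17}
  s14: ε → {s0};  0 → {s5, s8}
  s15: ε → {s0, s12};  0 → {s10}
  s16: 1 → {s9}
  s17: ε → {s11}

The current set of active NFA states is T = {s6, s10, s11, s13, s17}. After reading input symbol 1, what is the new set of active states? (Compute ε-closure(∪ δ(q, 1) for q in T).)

s6 on 1 → {s3}.
No 1-transition from s10, s11, s13, s17.
Union after reading 1: {s3}.
Now take the ε-closure:
From s3 via ε: add s0, s10.
From s0 via ε: add s2.
From s10 via ε: add s13.
From s2 via ε: add s12, s16.
From s13 via ε: add s11, s17.
From s11 via ε: add s6.
No new states can be added; the closed set is {s0, s2, s3, s6, s10, s11, s12, s13, s16, s17}.

{s0, s2, s3, s6, s10, s11, s12, s13, s16, s17}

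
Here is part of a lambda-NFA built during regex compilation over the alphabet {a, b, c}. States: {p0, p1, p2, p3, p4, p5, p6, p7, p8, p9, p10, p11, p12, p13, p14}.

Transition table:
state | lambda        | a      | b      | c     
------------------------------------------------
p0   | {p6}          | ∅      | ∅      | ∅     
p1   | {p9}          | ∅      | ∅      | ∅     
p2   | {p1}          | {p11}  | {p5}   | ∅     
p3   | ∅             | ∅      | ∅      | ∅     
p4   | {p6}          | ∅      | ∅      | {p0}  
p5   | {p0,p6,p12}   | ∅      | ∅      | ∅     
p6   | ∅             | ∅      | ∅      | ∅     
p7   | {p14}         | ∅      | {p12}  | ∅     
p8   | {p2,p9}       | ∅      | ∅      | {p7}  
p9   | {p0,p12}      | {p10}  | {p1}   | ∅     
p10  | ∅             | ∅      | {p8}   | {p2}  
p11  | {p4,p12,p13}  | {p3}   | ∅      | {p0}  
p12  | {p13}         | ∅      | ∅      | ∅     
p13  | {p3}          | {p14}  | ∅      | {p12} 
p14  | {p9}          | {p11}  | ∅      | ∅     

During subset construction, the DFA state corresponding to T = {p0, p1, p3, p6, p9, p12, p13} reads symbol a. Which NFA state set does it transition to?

{p0, p3, p6, p9, p10, p12, p13, p14}

p9 on a → {p10}.
p13 on a → {p14}.
No a-transition from p0, p1, p3, p6, p12.
Union after reading a: {p10, p14}.
Now take the lambda-closure:
From p14 via lambda: add p9.
From p9 via lambda: add p0, p12.
From p0 via lambda: add p6.
From p12 via lambda: add p13.
From p13 via lambda: add p3.
No new states can be added; the closed set is {p0, p3, p6, p9, p10, p12, p13, p14}.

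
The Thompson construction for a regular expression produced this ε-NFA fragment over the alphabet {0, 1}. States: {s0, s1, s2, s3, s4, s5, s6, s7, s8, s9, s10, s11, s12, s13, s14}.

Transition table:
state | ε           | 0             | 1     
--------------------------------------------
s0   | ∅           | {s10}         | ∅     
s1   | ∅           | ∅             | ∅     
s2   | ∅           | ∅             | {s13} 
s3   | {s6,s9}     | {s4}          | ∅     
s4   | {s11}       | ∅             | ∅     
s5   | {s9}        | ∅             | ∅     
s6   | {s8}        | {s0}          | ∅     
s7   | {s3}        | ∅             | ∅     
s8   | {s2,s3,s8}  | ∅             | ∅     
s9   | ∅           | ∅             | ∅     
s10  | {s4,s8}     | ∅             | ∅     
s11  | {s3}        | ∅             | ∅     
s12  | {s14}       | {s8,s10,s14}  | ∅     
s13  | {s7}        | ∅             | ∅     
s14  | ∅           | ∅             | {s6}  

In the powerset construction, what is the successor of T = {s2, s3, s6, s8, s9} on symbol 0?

{s0, s2, s3, s4, s6, s8, s9, s11}

s3 on 0 → {s4}.
s6 on 0 → {s0}.
No 0-transition from s2, s8, s9.
Union after reading 0: {s0, s4}.
Now take the ε-closure:
From s4 via ε: add s11.
From s11 via ε: add s3.
From s3 via ε: add s6, s9.
From s6 via ε: add s8.
From s8 via ε: add s2.
No new states can be added; the closed set is {s0, s2, s3, s4, s6, s8, s9, s11}.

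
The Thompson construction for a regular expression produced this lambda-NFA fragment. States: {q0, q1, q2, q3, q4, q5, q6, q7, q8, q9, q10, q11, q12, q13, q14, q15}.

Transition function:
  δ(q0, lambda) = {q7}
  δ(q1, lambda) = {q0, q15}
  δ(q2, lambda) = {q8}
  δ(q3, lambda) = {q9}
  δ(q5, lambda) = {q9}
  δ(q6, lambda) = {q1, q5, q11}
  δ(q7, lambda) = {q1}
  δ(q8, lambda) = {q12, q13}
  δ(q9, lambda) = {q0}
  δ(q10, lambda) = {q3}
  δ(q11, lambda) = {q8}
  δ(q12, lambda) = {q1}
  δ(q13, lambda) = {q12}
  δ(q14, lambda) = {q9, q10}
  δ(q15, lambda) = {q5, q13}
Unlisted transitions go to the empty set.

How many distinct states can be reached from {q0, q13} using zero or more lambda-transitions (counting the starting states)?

Start with {q0, q13}.
From q0 via lambda: add q7.
From q13 via lambda: add q12.
From q7 via lambda: add q1.
From q1 via lambda: add q15.
From q15 via lambda: add q5.
From q5 via lambda: add q9.
lambda-closure = {q0, q1, q5, q7, q9, q12, q13, q15}, which has 8 states.

8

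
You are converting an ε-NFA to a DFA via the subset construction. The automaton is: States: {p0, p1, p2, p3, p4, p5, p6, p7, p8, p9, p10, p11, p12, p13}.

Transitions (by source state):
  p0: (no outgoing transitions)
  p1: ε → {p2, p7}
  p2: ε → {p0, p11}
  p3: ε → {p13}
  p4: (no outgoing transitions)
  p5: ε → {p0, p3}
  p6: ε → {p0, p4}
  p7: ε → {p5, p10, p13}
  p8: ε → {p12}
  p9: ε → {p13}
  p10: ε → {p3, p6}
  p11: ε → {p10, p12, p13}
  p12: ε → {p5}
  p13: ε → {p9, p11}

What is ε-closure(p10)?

Start with {p10}.
From p10 via ε: add p3, p6.
From p3 via ε: add p13.
From p6 via ε: add p0, p4.
From p13 via ε: add p9, p11.
From p11 via ε: add p12.
From p12 via ε: add p5.
No new states can be added; the closed set is {p0, p3, p4, p5, p6, p9, p10, p11, p12, p13}.

{p0, p3, p4, p5, p6, p9, p10, p11, p12, p13}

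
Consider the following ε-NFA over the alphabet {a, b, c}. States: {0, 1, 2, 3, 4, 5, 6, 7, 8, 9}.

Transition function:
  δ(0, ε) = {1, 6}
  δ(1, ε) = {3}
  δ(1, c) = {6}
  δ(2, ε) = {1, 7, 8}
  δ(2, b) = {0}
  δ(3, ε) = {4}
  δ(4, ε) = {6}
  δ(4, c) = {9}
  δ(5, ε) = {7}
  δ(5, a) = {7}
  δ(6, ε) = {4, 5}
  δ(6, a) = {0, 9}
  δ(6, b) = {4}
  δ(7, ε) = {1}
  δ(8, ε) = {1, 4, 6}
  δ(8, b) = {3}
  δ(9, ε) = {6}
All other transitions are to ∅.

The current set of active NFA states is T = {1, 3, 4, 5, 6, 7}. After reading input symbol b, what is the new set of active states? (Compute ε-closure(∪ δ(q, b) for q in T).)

6 on b → {4}.
No b-transition from 1, 3, 4, 5, 7.
Union after reading b: {4}.
Now take the ε-closure:
From 4 via ε: add 6.
From 6 via ε: add 5.
From 5 via ε: add 7.
From 7 via ε: add 1.
From 1 via ε: add 3.
No new states can be added; the closed set is {1, 3, 4, 5, 6, 7}.

{1, 3, 4, 5, 6, 7}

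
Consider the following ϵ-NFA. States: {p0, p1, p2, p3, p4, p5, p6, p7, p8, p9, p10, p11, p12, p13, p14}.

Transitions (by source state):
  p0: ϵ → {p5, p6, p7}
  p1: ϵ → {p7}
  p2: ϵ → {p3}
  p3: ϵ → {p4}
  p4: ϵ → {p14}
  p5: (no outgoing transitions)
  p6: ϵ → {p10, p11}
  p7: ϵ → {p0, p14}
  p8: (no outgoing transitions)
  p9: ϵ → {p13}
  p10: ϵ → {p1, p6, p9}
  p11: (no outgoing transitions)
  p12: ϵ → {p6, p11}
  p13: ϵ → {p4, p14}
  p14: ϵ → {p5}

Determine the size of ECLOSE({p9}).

Start with {p9}.
From p9 via ϵ: add p13.
From p13 via ϵ: add p4, p14.
From p14 via ϵ: add p5.
ϵ-closure = {p4, p5, p9, p13, p14}, which has 5 states.

5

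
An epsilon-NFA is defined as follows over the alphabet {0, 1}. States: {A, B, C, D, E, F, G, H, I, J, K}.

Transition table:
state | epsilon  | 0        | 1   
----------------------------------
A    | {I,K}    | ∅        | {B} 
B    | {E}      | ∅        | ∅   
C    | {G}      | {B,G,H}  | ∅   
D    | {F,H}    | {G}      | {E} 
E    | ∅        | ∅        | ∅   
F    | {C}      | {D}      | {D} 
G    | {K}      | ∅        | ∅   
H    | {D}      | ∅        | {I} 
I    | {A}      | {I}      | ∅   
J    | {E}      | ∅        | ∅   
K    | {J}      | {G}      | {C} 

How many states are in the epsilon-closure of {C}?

Start with {C}.
From C via epsilon: add G.
From G via epsilon: add K.
From K via epsilon: add J.
From J via epsilon: add E.
epsilon-closure = {C, E, G, J, K}, which has 5 states.

5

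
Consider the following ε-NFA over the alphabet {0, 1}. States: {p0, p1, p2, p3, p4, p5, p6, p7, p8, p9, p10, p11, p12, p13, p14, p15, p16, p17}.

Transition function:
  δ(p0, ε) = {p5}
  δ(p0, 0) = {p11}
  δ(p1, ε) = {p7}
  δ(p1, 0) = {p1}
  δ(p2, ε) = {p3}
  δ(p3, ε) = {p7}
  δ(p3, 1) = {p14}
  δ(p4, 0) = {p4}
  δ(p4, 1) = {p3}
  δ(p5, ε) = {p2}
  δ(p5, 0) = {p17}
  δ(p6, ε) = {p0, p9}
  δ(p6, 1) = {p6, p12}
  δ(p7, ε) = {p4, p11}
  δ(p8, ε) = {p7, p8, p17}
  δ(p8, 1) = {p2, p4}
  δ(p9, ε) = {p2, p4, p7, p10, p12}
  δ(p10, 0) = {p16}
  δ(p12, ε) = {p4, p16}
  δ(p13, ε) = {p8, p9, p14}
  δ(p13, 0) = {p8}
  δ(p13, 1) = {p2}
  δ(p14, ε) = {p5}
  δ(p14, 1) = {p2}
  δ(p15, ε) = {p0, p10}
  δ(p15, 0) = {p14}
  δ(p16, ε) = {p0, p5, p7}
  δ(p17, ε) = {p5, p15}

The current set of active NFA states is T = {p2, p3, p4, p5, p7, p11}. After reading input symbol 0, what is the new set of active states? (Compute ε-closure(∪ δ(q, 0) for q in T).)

p4 on 0 → {p4}.
p5 on 0 → {p17}.
No 0-transition from p2, p3, p7, p11.
Union after reading 0: {p4, p17}.
Now take the ε-closure:
From p17 via ε: add p5, p15.
From p5 via ε: add p2.
From p15 via ε: add p0, p10.
From p2 via ε: add p3.
From p3 via ε: add p7.
From p7 via ε: add p11.
No new states can be added; the closed set is {p0, p2, p3, p4, p5, p7, p10, p11, p15, p17}.

{p0, p2, p3, p4, p5, p7, p10, p11, p15, p17}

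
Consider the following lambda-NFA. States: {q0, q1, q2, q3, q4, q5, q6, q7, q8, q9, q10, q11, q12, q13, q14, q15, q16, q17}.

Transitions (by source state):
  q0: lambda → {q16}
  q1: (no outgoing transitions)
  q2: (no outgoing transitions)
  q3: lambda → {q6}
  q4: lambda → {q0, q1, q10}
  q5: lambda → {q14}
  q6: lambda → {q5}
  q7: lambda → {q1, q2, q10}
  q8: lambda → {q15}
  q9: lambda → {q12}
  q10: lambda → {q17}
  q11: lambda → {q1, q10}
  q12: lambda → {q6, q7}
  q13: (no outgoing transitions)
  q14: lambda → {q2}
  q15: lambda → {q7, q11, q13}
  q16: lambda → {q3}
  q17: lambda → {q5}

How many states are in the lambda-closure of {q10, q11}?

Start with {q10, q11}.
From q10 via lambda: add q17.
From q11 via lambda: add q1.
From q17 via lambda: add q5.
From q5 via lambda: add q14.
From q14 via lambda: add q2.
lambda-closure = {q1, q2, q5, q10, q11, q14, q17}, which has 7 states.

7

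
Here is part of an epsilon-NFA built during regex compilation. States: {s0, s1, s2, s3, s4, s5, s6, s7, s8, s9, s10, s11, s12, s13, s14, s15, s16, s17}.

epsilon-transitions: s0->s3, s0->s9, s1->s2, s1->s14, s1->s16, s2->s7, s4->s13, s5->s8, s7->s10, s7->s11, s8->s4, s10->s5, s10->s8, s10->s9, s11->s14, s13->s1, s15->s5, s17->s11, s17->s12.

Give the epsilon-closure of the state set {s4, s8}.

{s1, s2, s4, s5, s7, s8, s9, s10, s11, s13, s14, s16}

Start with {s4, s8}.
From s4 via epsilon: add s13.
From s13 via epsilon: add s1.
From s1 via epsilon: add s2, s14, s16.
From s2 via epsilon: add s7.
From s7 via epsilon: add s10, s11.
From s10 via epsilon: add s5, s9.
No new states can be added; the closed set is {s1, s2, s4, s5, s7, s8, s9, s10, s11, s13, s14, s16}.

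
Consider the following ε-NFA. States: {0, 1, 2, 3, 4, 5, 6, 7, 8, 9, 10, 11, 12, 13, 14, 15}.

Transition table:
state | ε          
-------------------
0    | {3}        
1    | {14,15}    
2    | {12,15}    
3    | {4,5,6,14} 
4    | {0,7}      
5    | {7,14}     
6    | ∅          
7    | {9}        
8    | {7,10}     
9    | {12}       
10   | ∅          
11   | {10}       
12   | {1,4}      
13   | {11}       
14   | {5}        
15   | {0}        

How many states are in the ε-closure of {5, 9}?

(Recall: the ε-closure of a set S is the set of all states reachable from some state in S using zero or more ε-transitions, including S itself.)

Start with {5, 9}.
From 5 via ε: add 7, 14.
From 9 via ε: add 12.
From 12 via ε: add 1, 4.
From 1 via ε: add 15.
From 4 via ε: add 0.
From 0 via ε: add 3.
From 3 via ε: add 6.
ε-closure = {0, 1, 3, 4, 5, 6, 7, 9, 12, 14, 15}, which has 11 states.

11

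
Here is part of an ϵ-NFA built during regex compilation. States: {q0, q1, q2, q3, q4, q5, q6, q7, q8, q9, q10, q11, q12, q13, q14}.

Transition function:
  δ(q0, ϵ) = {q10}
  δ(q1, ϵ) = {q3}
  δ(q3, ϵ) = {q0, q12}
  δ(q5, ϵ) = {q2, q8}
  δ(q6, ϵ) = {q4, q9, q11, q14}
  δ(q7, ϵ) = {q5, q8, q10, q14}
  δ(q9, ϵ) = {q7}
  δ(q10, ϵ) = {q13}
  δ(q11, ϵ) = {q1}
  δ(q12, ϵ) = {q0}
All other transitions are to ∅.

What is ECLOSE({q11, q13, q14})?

{q0, q1, q3, q10, q11, q12, q13, q14}

Start with {q11, q13, q14}.
From q11 via ϵ: add q1.
From q1 via ϵ: add q3.
From q3 via ϵ: add q0, q12.
From q0 via ϵ: add q10.
No new states can be added; the closed set is {q0, q1, q3, q10, q11, q12, q13, q14}.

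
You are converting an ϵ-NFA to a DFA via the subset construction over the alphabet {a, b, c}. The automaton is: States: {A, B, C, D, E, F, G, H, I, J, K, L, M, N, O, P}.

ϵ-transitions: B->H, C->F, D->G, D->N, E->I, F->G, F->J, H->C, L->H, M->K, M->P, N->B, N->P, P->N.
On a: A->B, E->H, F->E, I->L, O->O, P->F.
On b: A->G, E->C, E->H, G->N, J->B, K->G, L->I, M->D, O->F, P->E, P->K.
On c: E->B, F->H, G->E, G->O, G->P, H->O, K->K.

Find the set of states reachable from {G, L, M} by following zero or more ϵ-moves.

Start with {G, L, M}.
From L via ϵ: add H.
From M via ϵ: add K, P.
From H via ϵ: add C.
From P via ϵ: add N.
From C via ϵ: add F.
From N via ϵ: add B.
From F via ϵ: add J.
No new states can be added; the closed set is {B, C, F, G, H, J, K, L, M, N, P}.

{B, C, F, G, H, J, K, L, M, N, P}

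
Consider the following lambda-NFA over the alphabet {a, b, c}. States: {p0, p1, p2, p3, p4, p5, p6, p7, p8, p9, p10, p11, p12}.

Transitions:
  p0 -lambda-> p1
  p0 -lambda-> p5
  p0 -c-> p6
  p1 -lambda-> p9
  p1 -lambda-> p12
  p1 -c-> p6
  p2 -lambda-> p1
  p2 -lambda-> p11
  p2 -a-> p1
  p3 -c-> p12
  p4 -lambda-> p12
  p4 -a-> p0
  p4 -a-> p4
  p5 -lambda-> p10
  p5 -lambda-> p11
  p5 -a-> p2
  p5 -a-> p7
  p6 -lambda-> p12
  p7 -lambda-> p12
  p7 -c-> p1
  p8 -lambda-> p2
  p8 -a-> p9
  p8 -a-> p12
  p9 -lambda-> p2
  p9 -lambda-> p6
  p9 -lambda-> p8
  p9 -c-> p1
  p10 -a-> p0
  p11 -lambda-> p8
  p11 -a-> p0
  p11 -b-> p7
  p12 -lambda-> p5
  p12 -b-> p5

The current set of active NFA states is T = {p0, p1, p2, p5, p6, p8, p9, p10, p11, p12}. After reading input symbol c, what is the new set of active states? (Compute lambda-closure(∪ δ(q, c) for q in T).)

p0 on c → {p6}.
p1 on c → {p6}.
p9 on c → {p1}.
No c-transition from p2, p5, p6, p8, p10, p11, p12.
Union after reading c: {p1, p6}.
Now take the lambda-closure:
From p1 via lambda: add p9, p12.
From p9 via lambda: add p2, p8.
From p12 via lambda: add p5.
From p2 via lambda: add p11.
From p5 via lambda: add p10.
No new states can be added; the closed set is {p1, p2, p5, p6, p8, p9, p10, p11, p12}.

{p1, p2, p5, p6, p8, p9, p10, p11, p12}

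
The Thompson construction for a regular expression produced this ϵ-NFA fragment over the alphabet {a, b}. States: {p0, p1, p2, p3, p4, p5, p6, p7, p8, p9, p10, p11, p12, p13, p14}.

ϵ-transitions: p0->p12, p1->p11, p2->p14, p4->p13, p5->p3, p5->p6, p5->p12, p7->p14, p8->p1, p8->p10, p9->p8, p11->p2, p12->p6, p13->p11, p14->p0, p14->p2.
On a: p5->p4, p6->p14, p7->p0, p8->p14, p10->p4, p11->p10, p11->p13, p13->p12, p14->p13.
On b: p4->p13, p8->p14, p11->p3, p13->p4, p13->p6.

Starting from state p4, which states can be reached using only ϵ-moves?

Start with {p4}.
From p4 via ϵ: add p13.
From p13 via ϵ: add p11.
From p11 via ϵ: add p2.
From p2 via ϵ: add p14.
From p14 via ϵ: add p0.
From p0 via ϵ: add p12.
From p12 via ϵ: add p6.
No new states can be added; the closed set is {p0, p2, p4, p6, p11, p12, p13, p14}.

{p0, p2, p4, p6, p11, p12, p13, p14}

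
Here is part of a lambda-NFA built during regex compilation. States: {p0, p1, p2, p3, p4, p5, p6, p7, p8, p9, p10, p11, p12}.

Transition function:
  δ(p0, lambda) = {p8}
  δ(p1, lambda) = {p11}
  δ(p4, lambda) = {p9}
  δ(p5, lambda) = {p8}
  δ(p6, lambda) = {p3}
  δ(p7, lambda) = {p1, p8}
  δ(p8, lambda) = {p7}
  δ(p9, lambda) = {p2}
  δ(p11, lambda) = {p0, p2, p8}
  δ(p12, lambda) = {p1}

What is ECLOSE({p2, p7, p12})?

Start with {p2, p7, p12}.
From p7 via lambda: add p1, p8.
From p1 via lambda: add p11.
From p11 via lambda: add p0.
No new states can be added; the closed set is {p0, p1, p2, p7, p8, p11, p12}.

{p0, p1, p2, p7, p8, p11, p12}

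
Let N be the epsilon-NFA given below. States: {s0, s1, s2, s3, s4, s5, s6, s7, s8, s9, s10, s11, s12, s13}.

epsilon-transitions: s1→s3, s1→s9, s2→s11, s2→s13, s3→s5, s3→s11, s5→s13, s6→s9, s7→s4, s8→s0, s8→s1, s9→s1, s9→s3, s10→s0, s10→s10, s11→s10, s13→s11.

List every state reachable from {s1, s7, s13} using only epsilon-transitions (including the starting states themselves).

{s0, s1, s3, s4, s5, s7, s9, s10, s11, s13}

Start with {s1, s7, s13}.
From s1 via epsilon: add s3, s9.
From s7 via epsilon: add s4.
From s13 via epsilon: add s11.
From s3 via epsilon: add s5.
From s11 via epsilon: add s10.
From s10 via epsilon: add s0.
No new states can be added; the closed set is {s0, s1, s3, s4, s5, s7, s9, s10, s11, s13}.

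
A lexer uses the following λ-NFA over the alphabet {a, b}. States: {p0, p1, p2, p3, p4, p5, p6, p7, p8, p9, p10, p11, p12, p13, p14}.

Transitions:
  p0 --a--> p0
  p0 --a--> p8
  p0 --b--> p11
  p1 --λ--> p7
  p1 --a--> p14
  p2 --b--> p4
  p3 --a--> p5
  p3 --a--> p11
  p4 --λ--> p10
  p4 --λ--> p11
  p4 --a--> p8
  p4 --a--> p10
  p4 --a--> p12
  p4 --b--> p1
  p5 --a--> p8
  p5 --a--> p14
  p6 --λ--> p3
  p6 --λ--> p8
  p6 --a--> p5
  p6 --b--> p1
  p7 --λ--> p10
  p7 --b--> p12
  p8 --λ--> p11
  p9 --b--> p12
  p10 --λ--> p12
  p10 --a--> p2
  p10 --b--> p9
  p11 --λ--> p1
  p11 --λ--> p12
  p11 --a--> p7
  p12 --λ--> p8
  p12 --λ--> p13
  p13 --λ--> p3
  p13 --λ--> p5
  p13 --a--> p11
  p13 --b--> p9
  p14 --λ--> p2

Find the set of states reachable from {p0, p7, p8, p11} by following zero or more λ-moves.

{p0, p1, p3, p5, p7, p8, p10, p11, p12, p13}

Start with {p0, p7, p8, p11}.
From p7 via λ: add p10.
From p11 via λ: add p1, p12.
From p12 via λ: add p13.
From p13 via λ: add p3, p5.
No new states can be added; the closed set is {p0, p1, p3, p5, p7, p8, p10, p11, p12, p13}.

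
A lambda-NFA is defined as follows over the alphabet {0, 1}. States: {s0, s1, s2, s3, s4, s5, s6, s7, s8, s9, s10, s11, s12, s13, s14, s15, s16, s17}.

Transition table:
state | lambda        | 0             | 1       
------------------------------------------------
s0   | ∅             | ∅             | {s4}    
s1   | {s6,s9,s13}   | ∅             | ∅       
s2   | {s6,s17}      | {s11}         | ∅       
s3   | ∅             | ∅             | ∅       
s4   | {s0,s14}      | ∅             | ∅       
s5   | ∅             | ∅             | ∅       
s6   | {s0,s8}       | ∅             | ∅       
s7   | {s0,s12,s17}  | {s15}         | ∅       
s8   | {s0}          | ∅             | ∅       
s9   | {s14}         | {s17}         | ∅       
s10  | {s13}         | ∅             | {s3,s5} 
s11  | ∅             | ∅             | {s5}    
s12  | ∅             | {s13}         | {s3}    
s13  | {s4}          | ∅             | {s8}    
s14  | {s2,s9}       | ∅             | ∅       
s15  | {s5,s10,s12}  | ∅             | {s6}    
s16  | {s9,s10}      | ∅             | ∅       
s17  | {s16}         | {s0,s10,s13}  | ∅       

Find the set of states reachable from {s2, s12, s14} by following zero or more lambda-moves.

{s0, s2, s4, s6, s8, s9, s10, s12, s13, s14, s16, s17}

Start with {s2, s12, s14}.
From s2 via lambda: add s6, s17.
From s14 via lambda: add s9.
From s6 via lambda: add s0, s8.
From s17 via lambda: add s16.
From s16 via lambda: add s10.
From s10 via lambda: add s13.
From s13 via lambda: add s4.
No new states can be added; the closed set is {s0, s2, s4, s6, s8, s9, s10, s12, s13, s14, s16, s17}.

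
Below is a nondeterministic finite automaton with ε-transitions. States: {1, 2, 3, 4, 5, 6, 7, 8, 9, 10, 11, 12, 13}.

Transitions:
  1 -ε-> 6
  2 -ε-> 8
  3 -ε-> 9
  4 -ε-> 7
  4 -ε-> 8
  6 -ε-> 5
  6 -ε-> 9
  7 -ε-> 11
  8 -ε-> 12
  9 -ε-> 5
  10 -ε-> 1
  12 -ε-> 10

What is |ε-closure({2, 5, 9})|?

Start with {2, 5, 9}.
From 2 via ε: add 8.
From 8 via ε: add 12.
From 12 via ε: add 10.
From 10 via ε: add 1.
From 1 via ε: add 6.
ε-closure = {1, 2, 5, 6, 8, 9, 10, 12}, which has 8 states.

8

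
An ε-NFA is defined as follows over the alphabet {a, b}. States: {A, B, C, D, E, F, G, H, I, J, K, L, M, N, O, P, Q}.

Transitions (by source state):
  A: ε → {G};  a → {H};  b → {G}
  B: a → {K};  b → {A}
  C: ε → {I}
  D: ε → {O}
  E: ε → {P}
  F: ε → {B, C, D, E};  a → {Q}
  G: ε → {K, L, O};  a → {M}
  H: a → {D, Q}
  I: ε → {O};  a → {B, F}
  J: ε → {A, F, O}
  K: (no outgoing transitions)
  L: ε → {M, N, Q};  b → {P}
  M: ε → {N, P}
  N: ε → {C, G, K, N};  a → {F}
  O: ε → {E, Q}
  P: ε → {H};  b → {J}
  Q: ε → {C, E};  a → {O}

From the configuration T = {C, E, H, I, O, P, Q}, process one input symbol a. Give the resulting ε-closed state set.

H on a → {D, Q}.
I on a → {B, F}.
Q on a → {O}.
No a-transition from C, E, O, P.
Union after reading a: {B, D, F, O, Q}.
Now take the ε-closure:
From F via ε: add C, E.
From C via ε: add I.
From E via ε: add P.
From P via ε: add H.
No new states can be added; the closed set is {B, C, D, E, F, H, I, O, P, Q}.

{B, C, D, E, F, H, I, O, P, Q}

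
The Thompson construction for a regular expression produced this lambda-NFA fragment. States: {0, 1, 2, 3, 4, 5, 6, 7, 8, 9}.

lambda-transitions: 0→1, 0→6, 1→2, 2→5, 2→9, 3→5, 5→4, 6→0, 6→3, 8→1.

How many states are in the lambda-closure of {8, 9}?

Start with {8, 9}.
From 8 via lambda: add 1.
From 1 via lambda: add 2.
From 2 via lambda: add 5.
From 5 via lambda: add 4.
lambda-closure = {1, 2, 4, 5, 8, 9}, which has 6 states.

6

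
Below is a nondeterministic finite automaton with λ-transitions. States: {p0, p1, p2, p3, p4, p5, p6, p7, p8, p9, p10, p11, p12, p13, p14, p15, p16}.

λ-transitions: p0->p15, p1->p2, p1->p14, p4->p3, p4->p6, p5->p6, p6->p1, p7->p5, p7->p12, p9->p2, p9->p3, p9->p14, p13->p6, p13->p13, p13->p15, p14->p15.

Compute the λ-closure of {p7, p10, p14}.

Start with {p7, p10, p14}.
From p7 via λ: add p5, p12.
From p14 via λ: add p15.
From p5 via λ: add p6.
From p6 via λ: add p1.
From p1 via λ: add p2.
No new states can be added; the closed set is {p1, p2, p5, p6, p7, p10, p12, p14, p15}.

{p1, p2, p5, p6, p7, p10, p12, p14, p15}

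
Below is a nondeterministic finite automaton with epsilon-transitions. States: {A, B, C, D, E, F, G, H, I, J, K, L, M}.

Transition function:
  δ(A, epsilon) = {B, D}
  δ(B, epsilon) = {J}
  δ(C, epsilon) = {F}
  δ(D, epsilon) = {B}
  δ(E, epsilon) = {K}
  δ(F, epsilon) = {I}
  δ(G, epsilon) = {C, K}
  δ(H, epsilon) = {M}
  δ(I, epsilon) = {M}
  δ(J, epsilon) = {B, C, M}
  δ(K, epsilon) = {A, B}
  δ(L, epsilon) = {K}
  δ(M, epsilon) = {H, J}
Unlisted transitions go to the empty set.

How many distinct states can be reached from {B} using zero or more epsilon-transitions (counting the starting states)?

7

Start with {B}.
From B via epsilon: add J.
From J via epsilon: add C, M.
From C via epsilon: add F.
From M via epsilon: add H.
From F via epsilon: add I.
epsilon-closure = {B, C, F, H, I, J, M}, which has 7 states.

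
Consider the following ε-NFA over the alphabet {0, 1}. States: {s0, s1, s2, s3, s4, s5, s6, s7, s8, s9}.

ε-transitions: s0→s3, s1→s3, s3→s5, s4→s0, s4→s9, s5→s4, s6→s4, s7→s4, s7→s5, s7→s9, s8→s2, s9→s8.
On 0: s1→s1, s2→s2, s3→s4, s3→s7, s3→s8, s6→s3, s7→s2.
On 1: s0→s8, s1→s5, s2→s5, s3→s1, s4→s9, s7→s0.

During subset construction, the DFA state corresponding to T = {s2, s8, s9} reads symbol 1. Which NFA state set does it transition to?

s2 on 1 → {s5}.
No 1-transition from s8, s9.
Union after reading 1: {s5}.
Now take the ε-closure:
From s5 via ε: add s4.
From s4 via ε: add s0, s9.
From s0 via ε: add s3.
From s9 via ε: add s8.
From s8 via ε: add s2.
No new states can be added; the closed set is {s0, s2, s3, s4, s5, s8, s9}.

{s0, s2, s3, s4, s5, s8, s9}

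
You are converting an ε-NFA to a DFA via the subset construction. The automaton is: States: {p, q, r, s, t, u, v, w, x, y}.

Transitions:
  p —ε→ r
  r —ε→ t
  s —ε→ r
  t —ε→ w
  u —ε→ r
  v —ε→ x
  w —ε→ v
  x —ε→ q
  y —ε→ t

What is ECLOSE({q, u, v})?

{q, r, t, u, v, w, x}

Start with {q, u, v}.
From u via ε: add r.
From v via ε: add x.
From r via ε: add t.
From t via ε: add w.
No new states can be added; the closed set is {q, r, t, u, v, w, x}.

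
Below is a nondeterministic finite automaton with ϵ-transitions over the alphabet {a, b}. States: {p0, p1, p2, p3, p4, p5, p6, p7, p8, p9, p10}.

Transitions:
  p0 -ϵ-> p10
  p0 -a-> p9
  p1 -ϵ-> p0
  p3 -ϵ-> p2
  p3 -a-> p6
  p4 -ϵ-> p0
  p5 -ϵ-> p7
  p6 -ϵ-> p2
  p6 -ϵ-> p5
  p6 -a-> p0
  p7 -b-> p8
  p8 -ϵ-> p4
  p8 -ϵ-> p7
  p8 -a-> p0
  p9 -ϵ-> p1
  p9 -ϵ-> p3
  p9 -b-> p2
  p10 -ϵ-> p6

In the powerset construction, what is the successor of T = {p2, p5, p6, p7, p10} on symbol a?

p6 on a → {p0}.
No a-transition from p2, p5, p7, p10.
Union after reading a: {p0}.
Now take the ϵ-closure:
From p0 via ϵ: add p10.
From p10 via ϵ: add p6.
From p6 via ϵ: add p2, p5.
From p5 via ϵ: add p7.
No new states can be added; the closed set is {p0, p2, p5, p6, p7, p10}.

{p0, p2, p5, p6, p7, p10}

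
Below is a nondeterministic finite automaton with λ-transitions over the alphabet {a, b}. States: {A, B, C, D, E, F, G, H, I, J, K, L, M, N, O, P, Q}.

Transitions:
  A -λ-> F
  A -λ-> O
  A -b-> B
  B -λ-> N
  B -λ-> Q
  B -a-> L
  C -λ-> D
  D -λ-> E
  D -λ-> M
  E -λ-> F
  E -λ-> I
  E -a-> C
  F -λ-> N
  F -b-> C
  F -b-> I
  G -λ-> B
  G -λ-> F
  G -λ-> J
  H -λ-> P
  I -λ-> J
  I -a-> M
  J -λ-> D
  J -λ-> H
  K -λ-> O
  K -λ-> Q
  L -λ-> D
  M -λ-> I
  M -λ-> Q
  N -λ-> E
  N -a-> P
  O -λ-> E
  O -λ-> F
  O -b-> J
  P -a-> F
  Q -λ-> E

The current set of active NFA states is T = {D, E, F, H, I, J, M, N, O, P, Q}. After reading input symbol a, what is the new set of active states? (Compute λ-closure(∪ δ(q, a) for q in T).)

E on a → {C}.
I on a → {M}.
N on a → {P}.
P on a → {F}.
No a-transition from D, F, H, J, M, O, Q.
Union after reading a: {C, F, M, P}.
Now take the λ-closure:
From C via λ: add D.
From F via λ: add N.
From M via λ: add I, Q.
From D via λ: add E.
From I via λ: add J.
From J via λ: add H.
No new states can be added; the closed set is {C, D, E, F, H, I, J, M, N, P, Q}.

{C, D, E, F, H, I, J, M, N, P, Q}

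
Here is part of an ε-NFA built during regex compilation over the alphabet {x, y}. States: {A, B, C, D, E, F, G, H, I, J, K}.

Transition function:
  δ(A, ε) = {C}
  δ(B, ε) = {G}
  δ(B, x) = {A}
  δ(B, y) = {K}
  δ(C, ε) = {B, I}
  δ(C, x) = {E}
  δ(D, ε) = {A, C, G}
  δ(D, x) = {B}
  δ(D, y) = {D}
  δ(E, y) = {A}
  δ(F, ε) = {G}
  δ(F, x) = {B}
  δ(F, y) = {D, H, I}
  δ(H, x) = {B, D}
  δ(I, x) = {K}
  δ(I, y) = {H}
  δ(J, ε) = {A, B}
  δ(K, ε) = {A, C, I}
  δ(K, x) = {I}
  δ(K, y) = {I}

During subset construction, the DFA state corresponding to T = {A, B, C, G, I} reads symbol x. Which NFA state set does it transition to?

{A, B, C, E, G, I, K}

B on x → {A}.
C on x → {E}.
I on x → {K}.
No x-transition from A, G.
Union after reading x: {A, E, K}.
Now take the ε-closure:
From A via ε: add C.
From K via ε: add I.
From C via ε: add B.
From B via ε: add G.
No new states can be added; the closed set is {A, B, C, E, G, I, K}.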